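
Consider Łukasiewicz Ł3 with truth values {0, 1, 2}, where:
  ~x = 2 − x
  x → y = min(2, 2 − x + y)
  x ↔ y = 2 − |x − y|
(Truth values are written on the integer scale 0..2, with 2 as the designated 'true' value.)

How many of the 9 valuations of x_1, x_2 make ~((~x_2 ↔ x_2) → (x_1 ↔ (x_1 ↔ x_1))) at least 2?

1

x_1 = 0, x_2 = 0 ↦ 0  <
x_1 = 0, x_2 = 1 ↦ 2  ≥
x_1 = 0, x_2 = 2 ↦ 0  <
x_1 = 1, x_2 = 0 ↦ 0  <
x_1 = 1, x_2 = 1 ↦ 1  <
x_1 = 1, x_2 = 2 ↦ 0  <
x_1 = 2, x_2 = 0 ↦ 0  <
x_1 = 2, x_2 = 1 ↦ 0  <
x_1 = 2, x_2 = 2 ↦ 0  <
So 1 of the 9 assignments meets the threshold.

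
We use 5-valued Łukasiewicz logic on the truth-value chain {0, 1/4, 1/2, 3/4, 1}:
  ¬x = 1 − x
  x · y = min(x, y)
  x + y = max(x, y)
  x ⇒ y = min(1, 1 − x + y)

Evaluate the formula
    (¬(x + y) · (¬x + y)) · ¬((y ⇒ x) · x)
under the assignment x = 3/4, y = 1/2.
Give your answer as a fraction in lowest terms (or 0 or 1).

x + y = 3/4 + 1/2 = 3/4
¬(x + y) = ¬3/4 = 1/4
¬x = ¬3/4 = 1/4
¬x + y = 1/4 + 1/2 = 1/2
¬(x + y) · (¬x + y) = 1/4 · 1/2 = 1/4
y ⇒ x = 1/2 ⇒ 3/4 = 1
(y ⇒ x) · x = 1 · 3/4 = 3/4
¬((y ⇒ x) · x) = ¬3/4 = 1/4
(¬(x + y) · (¬x + y)) · ¬((y ⇒ x) · x) = 1/4 · 1/4 = 1/4

1/4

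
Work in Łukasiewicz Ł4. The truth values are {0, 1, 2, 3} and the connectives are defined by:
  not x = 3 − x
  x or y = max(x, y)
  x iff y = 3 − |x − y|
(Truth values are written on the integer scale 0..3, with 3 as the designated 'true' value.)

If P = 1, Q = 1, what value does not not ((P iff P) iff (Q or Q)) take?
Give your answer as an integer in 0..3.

1

P iff P = 1 iff 1 = 3
Q or Q = 1 or 1 = 1
(P iff P) iff (Q or Q) = 3 iff 1 = 1
not ((P iff P) iff (Q or Q)) = not 1 = 2
not not ((P iff P) iff (Q or Q)) = not 2 = 1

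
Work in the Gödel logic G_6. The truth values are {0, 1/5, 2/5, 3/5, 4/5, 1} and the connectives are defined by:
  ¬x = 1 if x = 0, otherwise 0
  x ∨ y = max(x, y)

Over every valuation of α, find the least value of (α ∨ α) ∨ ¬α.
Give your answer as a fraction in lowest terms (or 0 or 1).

1/5

Take α = 1/5:
α ∨ α = 1/5 ∨ 1/5 = 1/5
¬α = ¬1/5 = 0
(α ∨ α) ∨ ¬α = 1/5 ∨ 0 = 1/5
No assignment yields a value below 1/5, so this is the minimum.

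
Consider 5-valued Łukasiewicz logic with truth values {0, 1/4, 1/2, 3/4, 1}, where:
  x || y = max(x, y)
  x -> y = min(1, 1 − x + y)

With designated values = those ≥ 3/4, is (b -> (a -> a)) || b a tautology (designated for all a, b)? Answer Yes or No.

Yes

At a = 1/2, b = 1, for instance:
a -> a = 1/2 -> 1/2 = 1
b -> (a -> a) = 1 -> 1 = 1
(b -> (a -> a)) || b = 1 || 1 = 1
and checking the remaining 24 assignments likewise gives ≥ 3/4 in every case.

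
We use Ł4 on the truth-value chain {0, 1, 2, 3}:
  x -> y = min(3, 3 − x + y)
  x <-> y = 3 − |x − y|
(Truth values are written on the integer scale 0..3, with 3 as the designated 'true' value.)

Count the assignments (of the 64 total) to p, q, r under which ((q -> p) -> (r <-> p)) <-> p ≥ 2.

34

value 3: 14 assignments (counts)
value 2: 20 assignments (counts)
value 1: 16 assignments
value 0: 14 assignments
So 34 of the 64 assignments meet the threshold.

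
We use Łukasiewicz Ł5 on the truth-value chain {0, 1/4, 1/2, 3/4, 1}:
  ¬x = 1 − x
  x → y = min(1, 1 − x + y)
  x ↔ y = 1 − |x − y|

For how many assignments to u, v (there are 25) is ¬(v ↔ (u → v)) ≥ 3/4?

value 1: 1 assignment (counts)
value 3/4: 3 assignments (counts)
value 1/2: 5 assignments
value 1/4: 7 assignments
value 0: 9 assignments
So 4 of the 25 assignments meet the threshold.

4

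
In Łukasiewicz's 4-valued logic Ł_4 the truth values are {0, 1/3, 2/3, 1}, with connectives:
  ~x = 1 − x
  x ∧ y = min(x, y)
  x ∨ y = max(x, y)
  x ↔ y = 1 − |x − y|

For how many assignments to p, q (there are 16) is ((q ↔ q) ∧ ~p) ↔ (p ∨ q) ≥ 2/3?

9

p = 0, q = 0 ↦ 0  <
p = 0, q = 1/3 ↦ 1/3  <
p = 0, q = 2/3 ↦ 2/3  ≥
p = 0, q = 1 ↦ 1  ≥
p = 1/3, q = 0 ↦ 2/3  ≥
p = 1/3, q = 1/3 ↦ 2/3  ≥
p = 1/3, q = 2/3 ↦ 1  ≥
p = 1/3, q = 1 ↦ 2/3  ≥
p = 2/3, q = 0 ↦ 2/3  ≥
p = 2/3, q = 1/3 ↦ 2/3  ≥
p = 2/3, q = 2/3 ↦ 2/3  ≥
p = 2/3, q = 1 ↦ 1/3  <
p = 1, q = 0 ↦ 0  <
p = 1, q = 1/3 ↦ 0  <
p = 1, q = 2/3 ↦ 0  <
p = 1, q = 1 ↦ 0  <
So 9 of the 16 assignments meet the threshold.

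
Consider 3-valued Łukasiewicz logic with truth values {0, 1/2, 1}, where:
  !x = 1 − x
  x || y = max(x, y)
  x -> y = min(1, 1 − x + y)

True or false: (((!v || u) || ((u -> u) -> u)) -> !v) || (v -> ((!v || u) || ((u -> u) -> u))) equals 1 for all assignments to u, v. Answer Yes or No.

No

Counterexample: take u = 1/2, v = 1.
!v = !1 = 0
!v || u = 0 || 1/2 = 1/2
u -> u = 1/2 -> 1/2 = 1
(u -> u) -> u = 1 -> 1/2 = 1/2
(!v || u) || ((u -> u) -> u) = 1/2 || 1/2 = 1/2
!v = !1 = 0
((!v || u) || ((u -> u) -> u)) -> !v = 1/2 -> 0 = 1/2
!v = !1 = 0
!v || u = 0 || 1/2 = 1/2
u -> u = 1/2 -> 1/2 = 1
(u -> u) -> u = 1 -> 1/2 = 1/2
(!v || u) || ((u -> u) -> u) = 1/2 || 1/2 = 1/2
v -> ((!v || u) || ((u -> u) -> u)) = 1 -> 1/2 = 1/2
(((!v || u) || ((u -> u) -> u)) -> !v) || (v -> ((!v || u) || ((u -> u) -> u))) = 1/2 || 1/2 = 1/2
This gives 1/2 ≠ 1.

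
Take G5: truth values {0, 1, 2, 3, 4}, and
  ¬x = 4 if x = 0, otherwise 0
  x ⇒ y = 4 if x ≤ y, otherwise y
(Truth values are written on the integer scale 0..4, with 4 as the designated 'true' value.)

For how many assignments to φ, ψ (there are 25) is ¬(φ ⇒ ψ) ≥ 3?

4

value 4: 4 assignments (counts)
value 0: 21 assignments
So 4 of the 25 assignments meet the threshold.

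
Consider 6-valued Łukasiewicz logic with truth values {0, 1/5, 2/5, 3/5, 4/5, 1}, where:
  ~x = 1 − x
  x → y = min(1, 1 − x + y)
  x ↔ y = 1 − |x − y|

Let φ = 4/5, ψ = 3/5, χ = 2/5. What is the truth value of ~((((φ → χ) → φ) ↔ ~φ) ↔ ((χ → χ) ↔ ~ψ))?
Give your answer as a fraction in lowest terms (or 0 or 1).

φ → χ = 4/5 → 2/5 = 3/5
(φ → χ) → φ = 3/5 → 4/5 = 1
~φ = ~4/5 = 1/5
((φ → χ) → φ) ↔ ~φ = 1 ↔ 1/5 = 1/5
χ → χ = 2/5 → 2/5 = 1
~ψ = ~3/5 = 2/5
(χ → χ) ↔ ~ψ = 1 ↔ 2/5 = 2/5
(((φ → χ) → φ) ↔ ~φ) ↔ ((χ → χ) ↔ ~ψ) = 1/5 ↔ 2/5 = 4/5
~((((φ → χ) → φ) ↔ ~φ) ↔ ((χ → χ) ↔ ~ψ)) = ~4/5 = 1/5

1/5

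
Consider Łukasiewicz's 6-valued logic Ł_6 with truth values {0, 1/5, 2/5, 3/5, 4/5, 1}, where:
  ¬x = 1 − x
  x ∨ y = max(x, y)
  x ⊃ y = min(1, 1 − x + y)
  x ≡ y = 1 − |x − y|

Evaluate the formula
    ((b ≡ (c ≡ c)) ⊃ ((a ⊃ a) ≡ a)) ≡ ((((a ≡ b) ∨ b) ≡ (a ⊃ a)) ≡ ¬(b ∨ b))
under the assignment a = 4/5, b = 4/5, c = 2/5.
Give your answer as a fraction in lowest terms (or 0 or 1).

c ≡ c = 2/5 ≡ 2/5 = 1
b ≡ (c ≡ c) = 4/5 ≡ 1 = 4/5
a ⊃ a = 4/5 ⊃ 4/5 = 1
(a ⊃ a) ≡ a = 1 ≡ 4/5 = 4/5
(b ≡ (c ≡ c)) ⊃ ((a ⊃ a) ≡ a) = 4/5 ⊃ 4/5 = 1
a ≡ b = 4/5 ≡ 4/5 = 1
(a ≡ b) ∨ b = 1 ∨ 4/5 = 1
a ⊃ a = 4/5 ⊃ 4/5 = 1
((a ≡ b) ∨ b) ≡ (a ⊃ a) = 1 ≡ 1 = 1
b ∨ b = 4/5 ∨ 4/5 = 4/5
¬(b ∨ b) = ¬4/5 = 1/5
(((a ≡ b) ∨ b) ≡ (a ⊃ a)) ≡ ¬(b ∨ b) = 1 ≡ 1/5 = 1/5
((b ≡ (c ≡ c)) ⊃ ((a ⊃ a) ≡ a)) ≡ ((((a ≡ b) ∨ b) ≡ (a ⊃ a)) ≡ ¬(b ∨ b)) = 1 ≡ 1/5 = 1/5

1/5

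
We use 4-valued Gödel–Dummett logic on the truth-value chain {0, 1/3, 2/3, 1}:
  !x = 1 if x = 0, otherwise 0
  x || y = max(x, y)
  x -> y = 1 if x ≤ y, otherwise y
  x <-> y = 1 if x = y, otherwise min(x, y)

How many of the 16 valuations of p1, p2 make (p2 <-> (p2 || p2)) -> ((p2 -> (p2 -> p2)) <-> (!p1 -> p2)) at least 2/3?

p1 = 0, p2 = 0 ↦ 0  <
p1 = 0, p2 = 1/3 ↦ 1/3  <
p1 = 0, p2 = 2/3 ↦ 2/3  ≥
p1 = 0, p2 = 1 ↦ 1  ≥
p1 = 1/3, p2 = 0 ↦ 1  ≥
p1 = 1/3, p2 = 1/3 ↦ 1  ≥
p1 = 1/3, p2 = 2/3 ↦ 1  ≥
p1 = 1/3, p2 = 1 ↦ 1  ≥
p1 = 2/3, p2 = 0 ↦ 1  ≥
p1 = 2/3, p2 = 1/3 ↦ 1  ≥
p1 = 2/3, p2 = 2/3 ↦ 1  ≥
p1 = 2/3, p2 = 1 ↦ 1  ≥
p1 = 1, p2 = 0 ↦ 1  ≥
p1 = 1, p2 = 1/3 ↦ 1  ≥
p1 = 1, p2 = 2/3 ↦ 1  ≥
p1 = 1, p2 = 1 ↦ 1  ≥
So 14 of the 16 assignments meet the threshold.

14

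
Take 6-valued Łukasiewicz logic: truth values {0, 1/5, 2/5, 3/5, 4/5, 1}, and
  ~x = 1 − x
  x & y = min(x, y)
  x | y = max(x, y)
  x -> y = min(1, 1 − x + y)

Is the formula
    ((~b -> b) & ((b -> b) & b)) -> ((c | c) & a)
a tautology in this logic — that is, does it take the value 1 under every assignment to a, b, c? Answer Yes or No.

Counterexample: take a = 0, b = 1/5, c = 0.
~b = ~1/5 = 4/5
~b -> b = 4/5 -> 1/5 = 2/5
b -> b = 1/5 -> 1/5 = 1
(b -> b) & b = 1 & 1/5 = 1/5
(~b -> b) & ((b -> b) & b) = 2/5 & 1/5 = 1/5
c | c = 0 | 0 = 0
(c | c) & a = 0 & 0 = 0
((~b -> b) & ((b -> b) & b)) -> ((c | c) & a) = 1/5 -> 0 = 4/5
This gives 4/5 ≠ 1.

No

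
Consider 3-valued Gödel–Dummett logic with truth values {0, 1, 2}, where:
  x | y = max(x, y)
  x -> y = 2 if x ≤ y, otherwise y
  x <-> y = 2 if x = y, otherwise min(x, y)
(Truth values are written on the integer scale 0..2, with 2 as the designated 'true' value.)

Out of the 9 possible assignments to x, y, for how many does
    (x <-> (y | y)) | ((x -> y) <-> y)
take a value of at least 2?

8

x = 0, y = 0 ↦ 2  ≥
x = 0, y = 1 ↦ 1  <
x = 0, y = 2 ↦ 2  ≥
x = 1, y = 0 ↦ 2  ≥
x = 1, y = 1 ↦ 2  ≥
x = 1, y = 2 ↦ 2  ≥
x = 2, y = 0 ↦ 2  ≥
x = 2, y = 1 ↦ 2  ≥
x = 2, y = 2 ↦ 2  ≥
So 8 of the 9 assignments meet the threshold.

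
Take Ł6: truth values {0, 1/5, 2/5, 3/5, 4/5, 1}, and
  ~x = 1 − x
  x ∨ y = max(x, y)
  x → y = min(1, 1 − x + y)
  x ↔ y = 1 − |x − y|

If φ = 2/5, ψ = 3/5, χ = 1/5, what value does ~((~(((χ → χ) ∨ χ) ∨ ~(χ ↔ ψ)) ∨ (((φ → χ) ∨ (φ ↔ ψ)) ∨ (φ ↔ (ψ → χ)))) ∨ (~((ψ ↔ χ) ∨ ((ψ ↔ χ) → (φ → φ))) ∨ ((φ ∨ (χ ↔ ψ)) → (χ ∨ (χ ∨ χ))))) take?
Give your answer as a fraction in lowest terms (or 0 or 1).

1/5

χ → χ = 1/5 → 1/5 = 1
(χ → χ) ∨ χ = 1 ∨ 1/5 = 1
χ ↔ ψ = 1/5 ↔ 3/5 = 3/5
~(χ ↔ ψ) = ~3/5 = 2/5
((χ → χ) ∨ χ) ∨ ~(χ ↔ ψ) = 1 ∨ 2/5 = 1
~(((χ → χ) ∨ χ) ∨ ~(χ ↔ ψ)) = ~1 = 0
φ → χ = 2/5 → 1/5 = 4/5
φ ↔ ψ = 2/5 ↔ 3/5 = 4/5
(φ → χ) ∨ (φ ↔ ψ) = 4/5 ∨ 4/5 = 4/5
ψ → χ = 3/5 → 1/5 = 3/5
φ ↔ (ψ → χ) = 2/5 ↔ 3/5 = 4/5
((φ → χ) ∨ (φ ↔ ψ)) ∨ (φ ↔ (ψ → χ)) = 4/5 ∨ 4/5 = 4/5
~(((χ → χ) ∨ χ) ∨ ~(χ ↔ ψ)) ∨ (((φ → χ) ∨ (φ ↔ ψ)) ∨ (φ ↔ (ψ → χ))) = 0 ∨ 4/5 = 4/5
ψ ↔ χ = 3/5 ↔ 1/5 = 3/5
ψ ↔ χ = 3/5 ↔ 1/5 = 3/5
φ → φ = 2/5 → 2/5 = 1
(ψ ↔ χ) → (φ → φ) = 3/5 → 1 = 1
(ψ ↔ χ) ∨ ((ψ ↔ χ) → (φ → φ)) = 3/5 ∨ 1 = 1
~((ψ ↔ χ) ∨ ((ψ ↔ χ) → (φ → φ))) = ~1 = 0
χ ↔ ψ = 1/5 ↔ 3/5 = 3/5
φ ∨ (χ ↔ ψ) = 2/5 ∨ 3/5 = 3/5
χ ∨ χ = 1/5 ∨ 1/5 = 1/5
χ ∨ (χ ∨ χ) = 1/5 ∨ 1/5 = 1/5
(φ ∨ (χ ↔ ψ)) → (χ ∨ (χ ∨ χ)) = 3/5 → 1/5 = 3/5
~((ψ ↔ χ) ∨ ((ψ ↔ χ) → (φ → φ))) ∨ ((φ ∨ (χ ↔ ψ)) → (χ ∨ (χ ∨ χ))) = 0 ∨ 3/5 = 3/5
(~(((χ → χ) ∨ χ) ∨ ~(χ ↔ ψ)) ∨ (((φ → χ) ∨ (φ ↔ ψ)) ∨ (φ ↔ (ψ → χ)))) ∨ (~((ψ ↔ χ) ∨ ((ψ ↔ χ) → (φ → φ))) ∨ ((φ ∨ (χ ↔ ψ)) → (χ ∨ (χ ∨ χ)))) = 4/5 ∨ 3/5 = 4/5
~((~(((χ → χ) ∨ χ) ∨ ~(χ ↔ ψ)) ∨ (((φ → χ) ∨ (φ ↔ ψ)) ∨ (φ ↔ (ψ → χ)))) ∨ (~((ψ ↔ χ) ∨ ((ψ ↔ χ) → (φ → φ))) ∨ ((φ ∨ (χ ↔ ψ)) → (χ ∨ (χ ∨ χ))))) = ~4/5 = 1/5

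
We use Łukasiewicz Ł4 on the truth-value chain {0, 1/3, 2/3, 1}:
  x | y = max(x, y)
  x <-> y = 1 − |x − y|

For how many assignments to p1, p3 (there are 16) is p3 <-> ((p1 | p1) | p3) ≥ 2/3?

p1 = 0, p3 = 0 ↦ 1  ≥
p1 = 0, p3 = 1/3 ↦ 1  ≥
p1 = 0, p3 = 2/3 ↦ 1  ≥
p1 = 0, p3 = 1 ↦ 1  ≥
p1 = 1/3, p3 = 0 ↦ 2/3  ≥
p1 = 1/3, p3 = 1/3 ↦ 1  ≥
p1 = 1/3, p3 = 2/3 ↦ 1  ≥
p1 = 1/3, p3 = 1 ↦ 1  ≥
p1 = 2/3, p3 = 0 ↦ 1/3  <
p1 = 2/3, p3 = 1/3 ↦ 2/3  ≥
p1 = 2/3, p3 = 2/3 ↦ 1  ≥
p1 = 2/3, p3 = 1 ↦ 1  ≥
p1 = 1, p3 = 0 ↦ 0  <
p1 = 1, p3 = 1/3 ↦ 1/3  <
p1 = 1, p3 = 2/3 ↦ 2/3  ≥
p1 = 1, p3 = 1 ↦ 1  ≥
So 13 of the 16 assignments meet the threshold.

13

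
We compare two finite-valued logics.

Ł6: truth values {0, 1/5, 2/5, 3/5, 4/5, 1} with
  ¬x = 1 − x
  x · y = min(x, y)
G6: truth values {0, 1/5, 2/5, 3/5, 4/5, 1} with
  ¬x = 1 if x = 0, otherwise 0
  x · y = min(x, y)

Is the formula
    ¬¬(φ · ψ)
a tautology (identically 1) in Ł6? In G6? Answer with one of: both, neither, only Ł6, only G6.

neither

In Ł6: at φ = 0, ψ = 0 the value is 0 — not a tautology.
In G6: at φ = 0, ψ = 0 the value is 0 — not a tautology.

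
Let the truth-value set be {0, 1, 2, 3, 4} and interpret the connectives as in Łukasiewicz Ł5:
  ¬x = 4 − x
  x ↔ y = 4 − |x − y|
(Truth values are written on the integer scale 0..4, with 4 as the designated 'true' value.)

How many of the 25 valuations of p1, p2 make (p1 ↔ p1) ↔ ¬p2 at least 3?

value 4: 5 assignments (counts)
value 3: 5 assignments (counts)
value 2: 5 assignments
value 1: 5 assignments
value 0: 5 assignments
So 10 of the 25 assignments meet the threshold.

10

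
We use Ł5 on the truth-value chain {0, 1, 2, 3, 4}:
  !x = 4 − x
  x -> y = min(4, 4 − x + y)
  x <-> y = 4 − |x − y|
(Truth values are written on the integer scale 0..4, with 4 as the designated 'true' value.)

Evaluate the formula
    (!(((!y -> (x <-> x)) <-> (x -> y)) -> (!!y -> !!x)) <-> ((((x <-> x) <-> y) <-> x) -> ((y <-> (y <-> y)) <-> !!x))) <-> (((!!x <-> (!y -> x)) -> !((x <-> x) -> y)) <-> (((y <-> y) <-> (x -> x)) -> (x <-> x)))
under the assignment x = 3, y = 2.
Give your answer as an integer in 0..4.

!y = !2 = 2
x <-> x = 3 <-> 3 = 4
!y -> (x <-> x) = 2 -> 4 = 4
x -> y = 3 -> 2 = 3
(!y -> (x <-> x)) <-> (x -> y) = 4 <-> 3 = 3
!y = !2 = 2
!!y = !2 = 2
!x = !3 = 1
!!x = !1 = 3
!!y -> !!x = 2 -> 3 = 4
((!y -> (x <-> x)) <-> (x -> y)) -> (!!y -> !!x) = 3 -> 4 = 4
!(((!y -> (x <-> x)) <-> (x -> y)) -> (!!y -> !!x)) = !4 = 0
x <-> x = 3 <-> 3 = 4
(x <-> x) <-> y = 4 <-> 2 = 2
((x <-> x) <-> y) <-> x = 2 <-> 3 = 3
y <-> y = 2 <-> 2 = 4
y <-> (y <-> y) = 2 <-> 4 = 2
!x = !3 = 1
!!x = !1 = 3
(y <-> (y <-> y)) <-> !!x = 2 <-> 3 = 3
(((x <-> x) <-> y) <-> x) -> ((y <-> (y <-> y)) <-> !!x) = 3 -> 3 = 4
!(((!y -> (x <-> x)) <-> (x -> y)) -> (!!y -> !!x)) <-> ((((x <-> x) <-> y) <-> x) -> ((y <-> (y <-> y)) <-> !!x)) = 0 <-> 4 = 0
!x = !3 = 1
!!x = !1 = 3
!y = !2 = 2
!y -> x = 2 -> 3 = 4
!!x <-> (!y -> x) = 3 <-> 4 = 3
x <-> x = 3 <-> 3 = 4
(x <-> x) -> y = 4 -> 2 = 2
!((x <-> x) -> y) = !2 = 2
(!!x <-> (!y -> x)) -> !((x <-> x) -> y) = 3 -> 2 = 3
y <-> y = 2 <-> 2 = 4
x -> x = 3 -> 3 = 4
(y <-> y) <-> (x -> x) = 4 <-> 4 = 4
x <-> x = 3 <-> 3 = 4
((y <-> y) <-> (x -> x)) -> (x <-> x) = 4 -> 4 = 4
((!!x <-> (!y -> x)) -> !((x <-> x) -> y)) <-> (((y <-> y) <-> (x -> x)) -> (x <-> x)) = 3 <-> 4 = 3
(!(((!y -> (x <-> x)) <-> (x -> y)) -> (!!y -> !!x)) <-> ((((x <-> x) <-> y) <-> x) -> ((y <-> (y <-> y)) <-> !!x))) <-> (((!!x <-> (!y -> x)) -> !((x <-> x) -> y)) <-> (((y <-> y) <-> (x -> x)) -> (x <-> x))) = 0 <-> 3 = 1

1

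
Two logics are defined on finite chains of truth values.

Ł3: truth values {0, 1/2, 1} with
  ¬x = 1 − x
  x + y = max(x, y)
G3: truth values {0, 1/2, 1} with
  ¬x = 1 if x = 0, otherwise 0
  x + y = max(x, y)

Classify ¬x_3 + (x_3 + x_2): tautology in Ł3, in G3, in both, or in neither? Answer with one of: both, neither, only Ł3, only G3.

neither

In Ł3: at x_2 = 0, x_3 = 1/2 the value is 1/2 — not a tautology.
In G3: at x_2 = 0, x_3 = 1/2 the value is 1/2 — not a tautology.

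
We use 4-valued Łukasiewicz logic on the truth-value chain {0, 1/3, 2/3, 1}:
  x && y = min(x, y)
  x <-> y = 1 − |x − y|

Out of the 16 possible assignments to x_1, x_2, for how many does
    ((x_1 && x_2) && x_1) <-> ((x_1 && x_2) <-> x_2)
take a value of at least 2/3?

x_1 = 0, x_2 = 0 ↦ 0  <
x_1 = 0, x_2 = 1/3 ↦ 1/3  <
x_1 = 0, x_2 = 2/3 ↦ 2/3  ≥
x_1 = 0, x_2 = 1 ↦ 1  ≥
x_1 = 1/3, x_2 = 0 ↦ 0  <
x_1 = 1/3, x_2 = 1/3 ↦ 1/3  <
x_1 = 1/3, x_2 = 2/3 ↦ 2/3  ≥
x_1 = 1/3, x_2 = 1 ↦ 1  ≥
x_1 = 2/3, x_2 = 0 ↦ 0  <
x_1 = 2/3, x_2 = 1/3 ↦ 1/3  <
x_1 = 2/3, x_2 = 2/3 ↦ 2/3  ≥
x_1 = 2/3, x_2 = 1 ↦ 1  ≥
x_1 = 1, x_2 = 0 ↦ 0  <
x_1 = 1, x_2 = 1/3 ↦ 1/3  <
x_1 = 1, x_2 = 2/3 ↦ 2/3  ≥
x_1 = 1, x_2 = 1 ↦ 1  ≥
So 8 of the 16 assignments meet the threshold.

8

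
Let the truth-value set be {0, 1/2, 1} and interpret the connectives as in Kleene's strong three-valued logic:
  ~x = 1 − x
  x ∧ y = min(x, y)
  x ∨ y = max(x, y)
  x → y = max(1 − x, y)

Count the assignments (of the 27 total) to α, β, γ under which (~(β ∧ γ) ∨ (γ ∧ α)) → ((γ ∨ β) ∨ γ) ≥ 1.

value 1: 15 assignments (counts)
value 1/2: 9 assignments
value 0: 3 assignments
So 15 of the 27 assignments meet the threshold.

15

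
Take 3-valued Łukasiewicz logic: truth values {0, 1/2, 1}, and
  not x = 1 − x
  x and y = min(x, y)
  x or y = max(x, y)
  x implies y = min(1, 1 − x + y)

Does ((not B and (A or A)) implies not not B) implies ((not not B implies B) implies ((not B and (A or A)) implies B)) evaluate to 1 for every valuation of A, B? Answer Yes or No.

A = 0, B = 0 ↦ 1
A = 0, B = 1/2 ↦ 1
A = 0, B = 1 ↦ 1
A = 1/2, B = 0 ↦ 1
A = 1/2, B = 1/2 ↦ 1
A = 1/2, B = 1 ↦ 1
A = 1, B = 0 ↦ 1
A = 1, B = 1/2 ↦ 1
A = 1, B = 1 ↦ 1
Every assignment gives a value ≥ 1.

Yes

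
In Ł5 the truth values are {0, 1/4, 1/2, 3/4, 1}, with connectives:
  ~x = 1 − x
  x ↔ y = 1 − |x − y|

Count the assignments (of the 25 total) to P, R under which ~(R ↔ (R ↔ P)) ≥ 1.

value 1: 2 assignments (counts)
value 3/4: 3 assignments
value 1/2: 6 assignments
value 1/4: 7 assignments
value 0: 7 assignments
So 2 of the 25 assignments meet the threshold.

2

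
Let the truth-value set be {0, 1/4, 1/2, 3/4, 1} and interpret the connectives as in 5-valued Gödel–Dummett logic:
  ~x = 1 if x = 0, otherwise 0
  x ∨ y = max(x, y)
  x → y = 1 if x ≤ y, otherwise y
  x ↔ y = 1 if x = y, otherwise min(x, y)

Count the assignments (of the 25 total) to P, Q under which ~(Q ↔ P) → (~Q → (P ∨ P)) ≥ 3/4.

value 1: 22 assignments (counts)
value 3/4: 1 assignment (counts)
value 1/2: 1 assignment
value 1/4: 1 assignment
So 23 of the 25 assignments meet the threshold.

23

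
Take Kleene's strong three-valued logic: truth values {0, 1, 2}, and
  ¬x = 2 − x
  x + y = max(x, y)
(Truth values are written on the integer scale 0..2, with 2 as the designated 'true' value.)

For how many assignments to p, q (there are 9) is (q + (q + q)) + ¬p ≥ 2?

5

p = 0, q = 0 ↦ 2  ≥
p = 0, q = 1 ↦ 2  ≥
p = 0, q = 2 ↦ 2  ≥
p = 1, q = 0 ↦ 1  <
p = 1, q = 1 ↦ 1  <
p = 1, q = 2 ↦ 2  ≥
p = 2, q = 0 ↦ 0  <
p = 2, q = 1 ↦ 1  <
p = 2, q = 2 ↦ 2  ≥
So 5 of the 9 assignments meet the threshold.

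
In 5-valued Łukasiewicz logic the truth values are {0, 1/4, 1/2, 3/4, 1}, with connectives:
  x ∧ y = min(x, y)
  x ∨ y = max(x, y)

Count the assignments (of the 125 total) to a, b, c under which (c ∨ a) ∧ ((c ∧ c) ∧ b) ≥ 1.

value 1: 5 assignments (counts)
value 3/4: 15 assignments
value 1/2: 25 assignments
value 1/4: 35 assignments
value 0: 45 assignments
So 5 of the 125 assignments meet the threshold.

5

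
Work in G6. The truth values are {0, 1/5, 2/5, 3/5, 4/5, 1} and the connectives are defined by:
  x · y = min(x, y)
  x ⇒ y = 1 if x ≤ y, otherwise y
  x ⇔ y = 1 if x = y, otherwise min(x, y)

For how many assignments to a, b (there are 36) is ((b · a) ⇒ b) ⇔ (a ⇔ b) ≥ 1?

value 1: 6 assignments (counts)
value 4/5: 2 assignments
value 3/5: 4 assignments
value 2/5: 6 assignments
value 1/5: 8 assignments
value 0: 10 assignments
So 6 of the 36 assignments meet the threshold.

6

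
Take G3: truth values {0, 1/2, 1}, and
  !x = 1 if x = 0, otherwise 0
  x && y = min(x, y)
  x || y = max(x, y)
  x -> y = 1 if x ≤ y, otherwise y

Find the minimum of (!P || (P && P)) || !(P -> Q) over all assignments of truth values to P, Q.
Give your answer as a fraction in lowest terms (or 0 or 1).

Take P = 1/2, Q = 1/2:
!P = !1/2 = 0
P && P = 1/2 && 1/2 = 1/2
!P || (P && P) = 0 || 1/2 = 1/2
P -> Q = 1/2 -> 1/2 = 1
!(P -> Q) = !1 = 0
(!P || (P && P)) || !(P -> Q) = 1/2 || 0 = 1/2
No assignment yields a value below 1/2, so this is the minimum.

1/2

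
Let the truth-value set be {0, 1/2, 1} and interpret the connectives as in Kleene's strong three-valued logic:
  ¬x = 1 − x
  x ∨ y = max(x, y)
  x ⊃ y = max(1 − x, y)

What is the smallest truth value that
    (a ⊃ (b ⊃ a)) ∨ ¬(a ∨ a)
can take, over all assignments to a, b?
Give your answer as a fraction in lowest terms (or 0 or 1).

Take a = 1/2, b = 1/2:
b ⊃ a = 1/2 ⊃ 1/2 = 1/2
a ⊃ (b ⊃ a) = 1/2 ⊃ 1/2 = 1/2
a ∨ a = 1/2 ∨ 1/2 = 1/2
¬(a ∨ a) = ¬1/2 = 1/2
(a ⊃ (b ⊃ a)) ∨ ¬(a ∨ a) = 1/2 ∨ 1/2 = 1/2
No assignment yields a value below 1/2, so this is the minimum.

1/2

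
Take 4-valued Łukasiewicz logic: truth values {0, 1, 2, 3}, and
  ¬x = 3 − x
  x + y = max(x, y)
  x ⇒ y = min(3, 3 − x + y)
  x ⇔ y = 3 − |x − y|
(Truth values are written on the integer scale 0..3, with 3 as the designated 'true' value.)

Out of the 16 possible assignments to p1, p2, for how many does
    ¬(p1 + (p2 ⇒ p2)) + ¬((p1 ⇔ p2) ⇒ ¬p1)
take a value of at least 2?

p1 = 0, p2 = 0 ↦ 0  <
p1 = 0, p2 = 1 ↦ 0  <
p1 = 0, p2 = 2 ↦ 0  <
p1 = 0, p2 = 3 ↦ 0  <
p1 = 1, p2 = 0 ↦ 0  <
p1 = 1, p2 = 1 ↦ 1  <
p1 = 1, p2 = 2 ↦ 0  <
p1 = 1, p2 = 3 ↦ 0  <
p1 = 2, p2 = 0 ↦ 0  <
p1 = 2, p2 = 1 ↦ 1  <
p1 = 2, p2 = 2 ↦ 2  ≥
p1 = 2, p2 = 3 ↦ 1  <
p1 = 3, p2 = 0 ↦ 0  <
p1 = 3, p2 = 1 ↦ 1  <
p1 = 3, p2 = 2 ↦ 2  ≥
p1 = 3, p2 = 3 ↦ 3  ≥
So 3 of the 16 assignments meet the threshold.

3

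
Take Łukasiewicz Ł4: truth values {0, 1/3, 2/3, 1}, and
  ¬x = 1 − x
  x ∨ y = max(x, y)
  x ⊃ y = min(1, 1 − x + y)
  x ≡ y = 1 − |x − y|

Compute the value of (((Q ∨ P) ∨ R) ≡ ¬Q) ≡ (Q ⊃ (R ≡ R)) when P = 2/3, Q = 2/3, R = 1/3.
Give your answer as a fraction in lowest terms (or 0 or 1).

2/3

Q ∨ P = 2/3 ∨ 2/3 = 2/3
(Q ∨ P) ∨ R = 2/3 ∨ 1/3 = 2/3
¬Q = ¬2/3 = 1/3
((Q ∨ P) ∨ R) ≡ ¬Q = 2/3 ≡ 1/3 = 2/3
R ≡ R = 1/3 ≡ 1/3 = 1
Q ⊃ (R ≡ R) = 2/3 ⊃ 1 = 1
(((Q ∨ P) ∨ R) ≡ ¬Q) ≡ (Q ⊃ (R ≡ R)) = 2/3 ≡ 1 = 2/3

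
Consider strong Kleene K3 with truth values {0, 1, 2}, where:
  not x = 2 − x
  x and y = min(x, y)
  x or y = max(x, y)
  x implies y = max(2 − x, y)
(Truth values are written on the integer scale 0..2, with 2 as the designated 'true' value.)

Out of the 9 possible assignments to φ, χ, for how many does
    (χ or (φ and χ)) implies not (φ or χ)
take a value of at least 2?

φ = 0, χ = 0 ↦ 2  ≥
φ = 0, χ = 1 ↦ 1  <
φ = 0, χ = 2 ↦ 0  <
φ = 1, χ = 0 ↦ 2  ≥
φ = 1, χ = 1 ↦ 1  <
φ = 1, χ = 2 ↦ 0  <
φ = 2, χ = 0 ↦ 2  ≥
φ = 2, χ = 1 ↦ 1  <
φ = 2, χ = 2 ↦ 0  <
So 3 of the 9 assignments meet the threshold.

3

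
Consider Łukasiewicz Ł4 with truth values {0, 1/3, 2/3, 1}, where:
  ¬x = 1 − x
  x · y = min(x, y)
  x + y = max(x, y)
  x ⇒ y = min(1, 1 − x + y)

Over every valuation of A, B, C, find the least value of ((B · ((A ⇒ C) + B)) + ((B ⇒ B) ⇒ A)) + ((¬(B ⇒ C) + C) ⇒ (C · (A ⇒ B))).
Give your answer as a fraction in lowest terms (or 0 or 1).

2/3

Take A = 0, B = 1/3, C = 0:
A ⇒ C = 0 ⇒ 0 = 1
(A ⇒ C) + B = 1 + 1/3 = 1
B · ((A ⇒ C) + B) = 1/3 · 1 = 1/3
B ⇒ B = 1/3 ⇒ 1/3 = 1
(B ⇒ B) ⇒ A = 1 ⇒ 0 = 0
(B · ((A ⇒ C) + B)) + ((B ⇒ B) ⇒ A) = 1/3 + 0 = 1/3
B ⇒ C = 1/3 ⇒ 0 = 2/3
¬(B ⇒ C) = ¬2/3 = 1/3
¬(B ⇒ C) + C = 1/3 + 0 = 1/3
A ⇒ B = 0 ⇒ 1/3 = 1
C · (A ⇒ B) = 0 · 1 = 0
(¬(B ⇒ C) + C) ⇒ (C · (A ⇒ B)) = 1/3 ⇒ 0 = 2/3
((B · ((A ⇒ C) + B)) + ((B ⇒ B) ⇒ A)) + ((¬(B ⇒ C) + C) ⇒ (C · (A ⇒ B))) = 1/3 + 2/3 = 2/3
No assignment yields a value below 2/3, so this is the minimum.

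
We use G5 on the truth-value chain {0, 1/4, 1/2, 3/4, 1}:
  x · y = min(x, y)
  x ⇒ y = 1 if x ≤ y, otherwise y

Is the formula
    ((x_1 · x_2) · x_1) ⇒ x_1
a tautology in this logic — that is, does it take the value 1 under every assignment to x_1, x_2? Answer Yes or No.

Yes

At x_1 = 1/4, x_2 = 3/4, for instance:
x_1 · x_2 = 1/4 · 3/4 = 1/4
(x_1 · x_2) · x_1 = 1/4 · 1/4 = 1/4
((x_1 · x_2) · x_1) ⇒ x_1 = 1/4 ⇒ 1/4 = 1
and checking the remaining 24 assignments likewise gives ≥ 1 in every case.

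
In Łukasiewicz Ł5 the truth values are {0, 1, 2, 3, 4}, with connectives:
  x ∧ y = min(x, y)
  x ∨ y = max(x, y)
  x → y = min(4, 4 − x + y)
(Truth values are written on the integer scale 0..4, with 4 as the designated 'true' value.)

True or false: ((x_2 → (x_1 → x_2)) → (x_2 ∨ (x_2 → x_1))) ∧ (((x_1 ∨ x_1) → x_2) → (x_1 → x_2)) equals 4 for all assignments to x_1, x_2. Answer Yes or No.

No

Counterexample: take x_1 = 0, x_2 = 1.
x_1 → x_2 = 0 → 1 = 4
x_2 → (x_1 → x_2) = 1 → 4 = 4
x_2 → x_1 = 1 → 0 = 3
x_2 ∨ (x_2 → x_1) = 1 ∨ 3 = 3
(x_2 → (x_1 → x_2)) → (x_2 ∨ (x_2 → x_1)) = 4 → 3 = 3
x_1 ∨ x_1 = 0 ∨ 0 = 0
(x_1 ∨ x_1) → x_2 = 0 → 1 = 4
x_1 → x_2 = 0 → 1 = 4
((x_1 ∨ x_1) → x_2) → (x_1 → x_2) = 4 → 4 = 4
((x_2 → (x_1 → x_2)) → (x_2 ∨ (x_2 → x_1))) ∧ (((x_1 ∨ x_1) → x_2) → (x_1 → x_2)) = 3 ∧ 4 = 3
This gives 3 ≠ 4.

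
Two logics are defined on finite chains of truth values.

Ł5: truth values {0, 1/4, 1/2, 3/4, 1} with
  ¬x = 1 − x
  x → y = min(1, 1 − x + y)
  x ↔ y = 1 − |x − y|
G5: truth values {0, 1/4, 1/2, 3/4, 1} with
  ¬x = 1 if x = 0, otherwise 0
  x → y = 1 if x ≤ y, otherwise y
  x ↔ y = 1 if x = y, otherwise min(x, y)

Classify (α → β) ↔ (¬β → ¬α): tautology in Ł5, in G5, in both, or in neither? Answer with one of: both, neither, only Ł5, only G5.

only Ł5

In Ł5: every assignment gives 1 — tautology.
In G5: at α = 1/2, β = 1/4 the value is 1/4 — not a tautology.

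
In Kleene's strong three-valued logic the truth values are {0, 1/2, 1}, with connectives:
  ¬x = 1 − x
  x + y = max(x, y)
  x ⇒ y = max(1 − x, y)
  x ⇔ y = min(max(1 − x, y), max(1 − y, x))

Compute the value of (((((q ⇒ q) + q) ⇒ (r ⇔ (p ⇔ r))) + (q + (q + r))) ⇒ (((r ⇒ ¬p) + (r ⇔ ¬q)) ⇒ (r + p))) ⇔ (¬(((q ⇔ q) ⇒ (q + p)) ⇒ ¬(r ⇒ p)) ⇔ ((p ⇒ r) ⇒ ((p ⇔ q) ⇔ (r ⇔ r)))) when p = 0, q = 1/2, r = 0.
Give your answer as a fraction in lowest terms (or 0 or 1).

q ⇒ q = 1/2 ⇒ 1/2 = 1/2
(q ⇒ q) + q = 1/2 + 1/2 = 1/2
p ⇔ r = 0 ⇔ 0 = 1
r ⇔ (p ⇔ r) = 0 ⇔ 1 = 0
((q ⇒ q) + q) ⇒ (r ⇔ (p ⇔ r)) = 1/2 ⇒ 0 = 1/2
q + r = 1/2 + 0 = 1/2
q + (q + r) = 1/2 + 1/2 = 1/2
(((q ⇒ q) + q) ⇒ (r ⇔ (p ⇔ r))) + (q + (q + r)) = 1/2 + 1/2 = 1/2
¬p = ¬0 = 1
r ⇒ ¬p = 0 ⇒ 1 = 1
¬q = ¬1/2 = 1/2
r ⇔ ¬q = 0 ⇔ 1/2 = 1/2
(r ⇒ ¬p) + (r ⇔ ¬q) = 1 + 1/2 = 1
r + p = 0 + 0 = 0
((r ⇒ ¬p) + (r ⇔ ¬q)) ⇒ (r + p) = 1 ⇒ 0 = 0
((((q ⇒ q) + q) ⇒ (r ⇔ (p ⇔ r))) + (q + (q + r))) ⇒ (((r ⇒ ¬p) + (r ⇔ ¬q)) ⇒ (r + p)) = 1/2 ⇒ 0 = 1/2
q ⇔ q = 1/2 ⇔ 1/2 = 1/2
q + p = 1/2 + 0 = 1/2
(q ⇔ q) ⇒ (q + p) = 1/2 ⇒ 1/2 = 1/2
r ⇒ p = 0 ⇒ 0 = 1
¬(r ⇒ p) = ¬1 = 0
((q ⇔ q) ⇒ (q + p)) ⇒ ¬(r ⇒ p) = 1/2 ⇒ 0 = 1/2
¬(((q ⇔ q) ⇒ (q + p)) ⇒ ¬(r ⇒ p)) = ¬1/2 = 1/2
p ⇒ r = 0 ⇒ 0 = 1
p ⇔ q = 0 ⇔ 1/2 = 1/2
r ⇔ r = 0 ⇔ 0 = 1
(p ⇔ q) ⇔ (r ⇔ r) = 1/2 ⇔ 1 = 1/2
(p ⇒ r) ⇒ ((p ⇔ q) ⇔ (r ⇔ r)) = 1 ⇒ 1/2 = 1/2
¬(((q ⇔ q) ⇒ (q + p)) ⇒ ¬(r ⇒ p)) ⇔ ((p ⇒ r) ⇒ ((p ⇔ q) ⇔ (r ⇔ r))) = 1/2 ⇔ 1/2 = 1/2
(((((q ⇒ q) + q) ⇒ (r ⇔ (p ⇔ r))) + (q + (q + r))) ⇒ (((r ⇒ ¬p) + (r ⇔ ¬q)) ⇒ (r + p))) ⇔ (¬(((q ⇔ q) ⇒ (q + p)) ⇒ ¬(r ⇒ p)) ⇔ ((p ⇒ r) ⇒ ((p ⇔ q) ⇔ (r ⇔ r)))) = 1/2 ⇔ 1/2 = 1/2

1/2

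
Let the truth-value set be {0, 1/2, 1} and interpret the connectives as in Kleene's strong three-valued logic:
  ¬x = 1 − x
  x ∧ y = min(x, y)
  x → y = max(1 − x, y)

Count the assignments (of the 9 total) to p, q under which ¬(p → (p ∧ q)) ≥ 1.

p = 0, q = 0 ↦ 0  <
p = 0, q = 1/2 ↦ 0  <
p = 0, q = 1 ↦ 0  <
p = 1/2, q = 0 ↦ 1/2  <
p = 1/2, q = 1/2 ↦ 1/2  <
p = 1/2, q = 1 ↦ 1/2  <
p = 1, q = 0 ↦ 1  ≥
p = 1, q = 1/2 ↦ 1/2  <
p = 1, q = 1 ↦ 0  <
So 1 of the 9 assignments meets the threshold.

1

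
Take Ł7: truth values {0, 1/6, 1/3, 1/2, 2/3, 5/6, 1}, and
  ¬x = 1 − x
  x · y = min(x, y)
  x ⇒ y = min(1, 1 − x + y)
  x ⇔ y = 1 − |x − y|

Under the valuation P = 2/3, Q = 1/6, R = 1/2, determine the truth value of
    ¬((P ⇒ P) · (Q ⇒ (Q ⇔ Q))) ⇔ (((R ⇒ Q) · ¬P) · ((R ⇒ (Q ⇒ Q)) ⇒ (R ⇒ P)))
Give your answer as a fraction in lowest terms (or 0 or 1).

2/3

P ⇒ P = 2/3 ⇒ 2/3 = 1
Q ⇔ Q = 1/6 ⇔ 1/6 = 1
Q ⇒ (Q ⇔ Q) = 1/6 ⇒ 1 = 1
(P ⇒ P) · (Q ⇒ (Q ⇔ Q)) = 1 · 1 = 1
¬((P ⇒ P) · (Q ⇒ (Q ⇔ Q))) = ¬1 = 0
R ⇒ Q = 1/2 ⇒ 1/6 = 2/3
¬P = ¬2/3 = 1/3
(R ⇒ Q) · ¬P = 2/3 · 1/3 = 1/3
Q ⇒ Q = 1/6 ⇒ 1/6 = 1
R ⇒ (Q ⇒ Q) = 1/2 ⇒ 1 = 1
R ⇒ P = 1/2 ⇒ 2/3 = 1
(R ⇒ (Q ⇒ Q)) ⇒ (R ⇒ P) = 1 ⇒ 1 = 1
((R ⇒ Q) · ¬P) · ((R ⇒ (Q ⇒ Q)) ⇒ (R ⇒ P)) = 1/3 · 1 = 1/3
¬((P ⇒ P) · (Q ⇒ (Q ⇔ Q))) ⇔ (((R ⇒ Q) · ¬P) · ((R ⇒ (Q ⇒ Q)) ⇒ (R ⇒ P))) = 0 ⇔ 1/3 = 2/3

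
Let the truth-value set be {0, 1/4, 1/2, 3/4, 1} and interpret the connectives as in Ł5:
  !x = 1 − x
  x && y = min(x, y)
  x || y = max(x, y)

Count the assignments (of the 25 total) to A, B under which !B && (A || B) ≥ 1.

1

value 1: 1 assignment (counts)
value 3/4: 3 assignments
value 1/2: 7 assignments
value 1/4: 8 assignments
value 0: 6 assignments
So 1 of the 25 assignments meets the threshold.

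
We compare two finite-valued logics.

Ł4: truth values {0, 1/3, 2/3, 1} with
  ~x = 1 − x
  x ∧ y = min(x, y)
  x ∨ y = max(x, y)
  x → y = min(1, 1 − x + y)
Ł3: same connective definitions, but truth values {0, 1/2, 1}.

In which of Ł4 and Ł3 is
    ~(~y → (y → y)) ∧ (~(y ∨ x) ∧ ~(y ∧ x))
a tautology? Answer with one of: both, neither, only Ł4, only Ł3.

neither

In Ł4: at x = 0, y = 0 the value is 0 — not a tautology.
In Ł3: at x = 0, y = 0 the value is 0 — not a tautology.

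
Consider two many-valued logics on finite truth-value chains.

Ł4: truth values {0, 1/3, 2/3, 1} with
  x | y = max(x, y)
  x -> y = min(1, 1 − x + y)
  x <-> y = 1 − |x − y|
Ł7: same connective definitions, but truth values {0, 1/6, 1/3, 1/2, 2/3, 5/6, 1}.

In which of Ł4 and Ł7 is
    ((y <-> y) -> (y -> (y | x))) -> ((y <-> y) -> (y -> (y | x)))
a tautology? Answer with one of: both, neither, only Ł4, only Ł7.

In Ł4: every assignment gives 1 — tautology.
In Ł7: every assignment gives 1 — tautology.

both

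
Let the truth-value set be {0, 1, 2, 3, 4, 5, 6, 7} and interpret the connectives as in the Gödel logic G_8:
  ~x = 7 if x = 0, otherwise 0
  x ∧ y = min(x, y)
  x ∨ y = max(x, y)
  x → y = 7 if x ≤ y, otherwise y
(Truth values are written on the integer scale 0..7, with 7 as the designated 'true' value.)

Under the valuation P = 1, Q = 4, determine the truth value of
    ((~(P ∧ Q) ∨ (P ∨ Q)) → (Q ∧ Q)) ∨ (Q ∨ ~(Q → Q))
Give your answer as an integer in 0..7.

P ∧ Q = 1 ∧ 4 = 1
~(P ∧ Q) = ~1 = 0
P ∨ Q = 1 ∨ 4 = 4
~(P ∧ Q) ∨ (P ∨ Q) = 0 ∨ 4 = 4
Q ∧ Q = 4 ∧ 4 = 4
(~(P ∧ Q) ∨ (P ∨ Q)) → (Q ∧ Q) = 4 → 4 = 7
Q → Q = 4 → 4 = 7
~(Q → Q) = ~7 = 0
Q ∨ ~(Q → Q) = 4 ∨ 0 = 4
((~(P ∧ Q) ∨ (P ∨ Q)) → (Q ∧ Q)) ∨ (Q ∨ ~(Q → Q)) = 7 ∨ 4 = 7

7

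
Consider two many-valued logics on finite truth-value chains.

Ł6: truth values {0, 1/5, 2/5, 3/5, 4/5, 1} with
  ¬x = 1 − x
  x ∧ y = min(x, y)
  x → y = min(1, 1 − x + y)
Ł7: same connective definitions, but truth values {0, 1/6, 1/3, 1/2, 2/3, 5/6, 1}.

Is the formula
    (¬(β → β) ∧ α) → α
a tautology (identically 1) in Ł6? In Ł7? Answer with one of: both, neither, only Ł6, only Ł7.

both

In Ł6: every assignment gives 1 — tautology.
In Ł7: every assignment gives 1 — tautology.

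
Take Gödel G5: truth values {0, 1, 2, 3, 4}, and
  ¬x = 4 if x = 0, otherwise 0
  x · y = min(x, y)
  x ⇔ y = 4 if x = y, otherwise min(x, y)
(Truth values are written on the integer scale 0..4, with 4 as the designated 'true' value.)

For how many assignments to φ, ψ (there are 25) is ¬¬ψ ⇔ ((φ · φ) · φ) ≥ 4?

value 4: 5 assignments (counts)
value 3: 4 assignments
value 2: 4 assignments
value 1: 4 assignments
value 0: 8 assignments
So 5 of the 25 assignments meet the threshold.

5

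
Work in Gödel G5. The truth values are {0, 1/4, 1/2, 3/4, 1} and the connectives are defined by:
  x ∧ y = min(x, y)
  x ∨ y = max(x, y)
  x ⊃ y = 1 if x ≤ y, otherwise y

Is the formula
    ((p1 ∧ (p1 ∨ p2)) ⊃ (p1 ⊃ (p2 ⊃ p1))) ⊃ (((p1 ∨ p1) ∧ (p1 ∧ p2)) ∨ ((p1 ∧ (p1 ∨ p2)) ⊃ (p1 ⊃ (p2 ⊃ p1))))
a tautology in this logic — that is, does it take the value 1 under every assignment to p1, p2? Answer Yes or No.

At p1 = 1, p2 = 1/4, for instance:
p1 ∨ p2 = 1 ∨ 1/4 = 1
p1 ∧ (p1 ∨ p2) = 1 ∧ 1 = 1
p2 ⊃ p1 = 1/4 ⊃ 1 = 1
p1 ⊃ (p2 ⊃ p1) = 1 ⊃ 1 = 1
(p1 ∧ (p1 ∨ p2)) ⊃ (p1 ⊃ (p2 ⊃ p1)) = 1 ⊃ 1 = 1
p1 ∨ p1 = 1 ∨ 1 = 1
p1 ∧ p2 = 1 ∧ 1/4 = 1/4
(p1 ∨ p1) ∧ (p1 ∧ p2) = 1 ∧ 1/4 = 1/4
((p1 ∨ p1) ∧ (p1 ∧ p2)) ∨ ((p1 ∧ (p1 ∨ p2)) ⊃ (p1 ⊃ (p2 ⊃ p1))) = 1/4 ∨ 1 = 1
((p1 ∧ (p1 ∨ p2)) ⊃ (p1 ⊃ (p2 ⊃ p1))) ⊃ (((p1 ∨ p1) ∧ (p1 ∧ p2)) ∨ ((p1 ∧ (p1 ∨ p2)) ⊃ (p1 ⊃ (p2 ⊃ p1)))) = 1 ⊃ 1 = 1
and checking the remaining 24 assignments likewise gives ≥ 1 in every case.

Yes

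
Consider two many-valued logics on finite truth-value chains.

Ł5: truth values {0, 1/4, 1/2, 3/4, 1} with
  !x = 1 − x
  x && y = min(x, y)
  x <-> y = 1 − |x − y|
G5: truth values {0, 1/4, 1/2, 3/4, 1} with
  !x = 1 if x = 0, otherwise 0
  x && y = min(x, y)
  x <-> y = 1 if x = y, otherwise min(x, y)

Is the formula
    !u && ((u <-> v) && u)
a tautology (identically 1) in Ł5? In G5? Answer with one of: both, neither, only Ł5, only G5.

In Ł5: at u = 0, v = 0 the value is 0 — not a tautology.
In G5: at u = 0, v = 0 the value is 0 — not a tautology.

neither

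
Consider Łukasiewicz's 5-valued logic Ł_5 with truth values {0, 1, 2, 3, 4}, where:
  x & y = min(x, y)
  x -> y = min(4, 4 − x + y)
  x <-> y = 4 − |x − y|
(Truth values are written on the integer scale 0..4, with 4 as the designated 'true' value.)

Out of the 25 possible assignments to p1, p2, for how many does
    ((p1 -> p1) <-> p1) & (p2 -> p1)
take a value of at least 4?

5

value 4: 5 assignments (counts)
value 3: 5 assignments
value 2: 5 assignments
value 1: 5 assignments
value 0: 5 assignments
So 5 of the 25 assignments meet the threshold.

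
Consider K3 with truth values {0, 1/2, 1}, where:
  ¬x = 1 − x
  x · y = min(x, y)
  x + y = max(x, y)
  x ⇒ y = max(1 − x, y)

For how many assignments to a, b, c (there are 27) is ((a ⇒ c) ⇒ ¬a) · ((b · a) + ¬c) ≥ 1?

6

value 1: 6 assignments (counts)
value 1/2: 14 assignments
value 0: 7 assignments
So 6 of the 27 assignments meet the threshold.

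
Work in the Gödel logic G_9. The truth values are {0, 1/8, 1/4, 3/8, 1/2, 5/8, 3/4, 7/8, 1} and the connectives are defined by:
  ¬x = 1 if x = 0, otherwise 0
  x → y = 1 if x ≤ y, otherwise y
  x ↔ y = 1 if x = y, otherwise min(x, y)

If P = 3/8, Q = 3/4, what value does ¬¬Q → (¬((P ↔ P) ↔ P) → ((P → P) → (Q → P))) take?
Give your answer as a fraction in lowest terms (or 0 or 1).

¬Q = ¬3/4 = 0
¬¬Q = ¬0 = 1
P ↔ P = 3/8 ↔ 3/8 = 1
(P ↔ P) ↔ P = 1 ↔ 3/8 = 3/8
¬((P ↔ P) ↔ P) = ¬3/8 = 0
P → P = 3/8 → 3/8 = 1
Q → P = 3/4 → 3/8 = 3/8
(P → P) → (Q → P) = 1 → 3/8 = 3/8
¬((P ↔ P) ↔ P) → ((P → P) → (Q → P)) = 0 → 3/8 = 1
¬¬Q → (¬((P ↔ P) ↔ P) → ((P → P) → (Q → P))) = 1 → 1 = 1

1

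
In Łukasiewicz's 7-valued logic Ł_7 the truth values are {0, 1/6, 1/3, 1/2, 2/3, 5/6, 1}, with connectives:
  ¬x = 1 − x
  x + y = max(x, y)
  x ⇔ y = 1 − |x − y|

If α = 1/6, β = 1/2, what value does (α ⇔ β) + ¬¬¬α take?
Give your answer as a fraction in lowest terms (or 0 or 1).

5/6

α ⇔ β = 1/6 ⇔ 1/2 = 2/3
¬α = ¬1/6 = 5/6
¬¬α = ¬5/6 = 1/6
¬¬¬α = ¬1/6 = 5/6
(α ⇔ β) + ¬¬¬α = 2/3 + 5/6 = 5/6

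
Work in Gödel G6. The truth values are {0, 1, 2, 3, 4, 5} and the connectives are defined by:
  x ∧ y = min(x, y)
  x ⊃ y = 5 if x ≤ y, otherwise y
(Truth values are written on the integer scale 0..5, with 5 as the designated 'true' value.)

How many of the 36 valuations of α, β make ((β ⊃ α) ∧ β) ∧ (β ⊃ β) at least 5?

value 5: 1 assignment (counts)
value 4: 3 assignments
value 3: 5 assignments
value 2: 7 assignments
value 1: 9 assignments
value 0: 11 assignments
So 1 of the 36 assignments meets the threshold.

1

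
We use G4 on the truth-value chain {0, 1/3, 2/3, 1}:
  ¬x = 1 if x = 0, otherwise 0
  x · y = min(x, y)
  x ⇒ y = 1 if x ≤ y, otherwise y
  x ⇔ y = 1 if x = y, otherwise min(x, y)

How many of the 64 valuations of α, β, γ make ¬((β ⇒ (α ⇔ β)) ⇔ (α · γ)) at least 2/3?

16

value 1: 16 assignments (counts)
value 0: 48 assignments
So 16 of the 64 assignments meet the threshold.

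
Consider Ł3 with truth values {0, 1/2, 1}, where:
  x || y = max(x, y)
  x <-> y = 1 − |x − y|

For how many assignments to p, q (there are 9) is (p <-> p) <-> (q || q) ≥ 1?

3

p = 0, q = 0 ↦ 0  <
p = 0, q = 1/2 ↦ 1/2  <
p = 0, q = 1 ↦ 1  ≥
p = 1/2, q = 0 ↦ 0  <
p = 1/2, q = 1/2 ↦ 1/2  <
p = 1/2, q = 1 ↦ 1  ≥
p = 1, q = 0 ↦ 0  <
p = 1, q = 1/2 ↦ 1/2  <
p = 1, q = 1 ↦ 1  ≥
So 3 of the 9 assignments meet the threshold.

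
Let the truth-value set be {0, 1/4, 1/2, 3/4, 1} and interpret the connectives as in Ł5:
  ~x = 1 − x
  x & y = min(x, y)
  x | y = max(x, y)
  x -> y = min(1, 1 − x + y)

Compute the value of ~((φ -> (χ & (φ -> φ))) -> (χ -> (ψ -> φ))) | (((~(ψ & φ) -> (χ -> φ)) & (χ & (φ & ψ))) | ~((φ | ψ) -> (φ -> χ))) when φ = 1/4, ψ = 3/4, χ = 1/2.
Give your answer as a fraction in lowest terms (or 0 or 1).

1/4

φ -> φ = 1/4 -> 1/4 = 1
χ & (φ -> φ) = 1/2 & 1 = 1/2
φ -> (χ & (φ -> φ)) = 1/4 -> 1/2 = 1
ψ -> φ = 3/4 -> 1/4 = 1/2
χ -> (ψ -> φ) = 1/2 -> 1/2 = 1
(φ -> (χ & (φ -> φ))) -> (χ -> (ψ -> φ)) = 1 -> 1 = 1
~((φ -> (χ & (φ -> φ))) -> (χ -> (ψ -> φ))) = ~1 = 0
ψ & φ = 3/4 & 1/4 = 1/4
~(ψ & φ) = ~1/4 = 3/4
χ -> φ = 1/2 -> 1/4 = 3/4
~(ψ & φ) -> (χ -> φ) = 3/4 -> 3/4 = 1
φ & ψ = 1/4 & 3/4 = 1/4
χ & (φ & ψ) = 1/2 & 1/4 = 1/4
(~(ψ & φ) -> (χ -> φ)) & (χ & (φ & ψ)) = 1 & 1/4 = 1/4
φ | ψ = 1/4 | 3/4 = 3/4
φ -> χ = 1/4 -> 1/2 = 1
(φ | ψ) -> (φ -> χ) = 3/4 -> 1 = 1
~((φ | ψ) -> (φ -> χ)) = ~1 = 0
((~(ψ & φ) -> (χ -> φ)) & (χ & (φ & ψ))) | ~((φ | ψ) -> (φ -> χ)) = 1/4 | 0 = 1/4
~((φ -> (χ & (φ -> φ))) -> (χ -> (ψ -> φ))) | (((~(ψ & φ) -> (χ -> φ)) & (χ & (φ & ψ))) | ~((φ | ψ) -> (φ -> χ))) = 0 | 1/4 = 1/4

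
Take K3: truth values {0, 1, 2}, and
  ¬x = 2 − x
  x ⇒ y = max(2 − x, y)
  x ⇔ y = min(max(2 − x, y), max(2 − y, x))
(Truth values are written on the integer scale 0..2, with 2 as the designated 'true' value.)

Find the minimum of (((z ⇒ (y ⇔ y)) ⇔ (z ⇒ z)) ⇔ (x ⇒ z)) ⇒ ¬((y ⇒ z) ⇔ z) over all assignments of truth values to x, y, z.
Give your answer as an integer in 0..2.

Take x = 0, y = 0, z = 2:
y ⇔ y = 0 ⇔ 0 = 2
z ⇒ (y ⇔ y) = 2 ⇒ 2 = 2
z ⇒ z = 2 ⇒ 2 = 2
(z ⇒ (y ⇔ y)) ⇔ (z ⇒ z) = 2 ⇔ 2 = 2
x ⇒ z = 0 ⇒ 2 = 2
((z ⇒ (y ⇔ y)) ⇔ (z ⇒ z)) ⇔ (x ⇒ z) = 2 ⇔ 2 = 2
y ⇒ z = 0 ⇒ 2 = 2
(y ⇒ z) ⇔ z = 2 ⇔ 2 = 2
¬((y ⇒ z) ⇔ z) = ¬2 = 0
(((z ⇒ (y ⇔ y)) ⇔ (z ⇒ z)) ⇔ (x ⇒ z)) ⇒ ¬((y ⇒ z) ⇔ z) = 2 ⇒ 0 = 0
No assignment yields a value below 0, so this is the minimum.

0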